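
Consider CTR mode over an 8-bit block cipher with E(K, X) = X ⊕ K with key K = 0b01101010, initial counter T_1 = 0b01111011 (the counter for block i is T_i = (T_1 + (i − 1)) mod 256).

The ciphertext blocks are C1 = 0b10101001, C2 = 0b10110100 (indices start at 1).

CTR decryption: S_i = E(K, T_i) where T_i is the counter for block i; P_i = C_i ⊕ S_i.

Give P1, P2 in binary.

P1 = 0b10111000, P2 = 0b10100010

P1: T = 0b01111011, S = E(K, T) = 0b00010001; 0b10101001 ⊕ 0b00010001 = 0b10111000.
P2: T = 0b01111100, S = E(K, T) = 0b00010110; 0b10110100 ⊕ 0b00010110 = 0b10100010.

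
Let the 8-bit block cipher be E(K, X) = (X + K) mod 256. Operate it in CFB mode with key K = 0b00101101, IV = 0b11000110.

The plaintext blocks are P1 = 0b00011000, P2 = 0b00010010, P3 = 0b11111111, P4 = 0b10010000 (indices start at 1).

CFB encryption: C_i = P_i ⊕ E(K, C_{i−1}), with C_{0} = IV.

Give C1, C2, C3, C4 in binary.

C1 = 0b11101011, C2 = 0b00001010, C3 = 0b11001000, C4 = 0b01100101

C1: E(K, 0b11000110) = 0b11110011; 0b00011000 ⊕ 0b11110011 = 0b11101011.
C2: E(K, 0b11101011) = 0b00011000; 0b00010010 ⊕ 0b00011000 = 0b00001010.
C3: E(K, 0b00001010) = 0b00110111; 0b11111111 ⊕ 0b00110111 = 0b11001000.
C4: E(K, 0b11001000) = 0b11110101; 0b10010000 ⊕ 0b11110101 = 0b01100101.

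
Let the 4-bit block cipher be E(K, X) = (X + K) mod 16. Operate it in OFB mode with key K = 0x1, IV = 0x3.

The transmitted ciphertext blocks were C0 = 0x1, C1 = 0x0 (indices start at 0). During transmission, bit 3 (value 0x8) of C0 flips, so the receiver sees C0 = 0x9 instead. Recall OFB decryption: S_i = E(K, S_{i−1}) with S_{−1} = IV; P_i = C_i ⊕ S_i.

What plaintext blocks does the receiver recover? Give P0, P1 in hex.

Only C0 changed, to 0x9. In OFB, a change in C_i flips the same bit in P_i only; the keystream is unaffected. Decrypting the received ciphertext:
P0: S = E(K, 0x3) = 0x4; 0x9 ⊕ 0x4 = 0xD.
P1: S = E(K, 0x4) = 0x5; 0x0 ⊕ 0x5 = 0x5.
Blocks that differ from the original plaintext: P0.

P0 = 0xD, P1 = 0x5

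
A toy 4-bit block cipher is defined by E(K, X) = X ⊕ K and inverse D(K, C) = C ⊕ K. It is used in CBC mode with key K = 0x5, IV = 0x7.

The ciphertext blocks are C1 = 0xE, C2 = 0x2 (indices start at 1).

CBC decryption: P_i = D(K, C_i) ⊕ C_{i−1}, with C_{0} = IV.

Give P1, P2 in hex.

P1: D(K, 0xE) = 0xB; 0xB ⊕ 0x7 = 0xC.
P2: D(K, 0x2) = 0x7; 0x7 ⊕ 0xE = 0x9.

P1 = 0xC, P2 = 0x9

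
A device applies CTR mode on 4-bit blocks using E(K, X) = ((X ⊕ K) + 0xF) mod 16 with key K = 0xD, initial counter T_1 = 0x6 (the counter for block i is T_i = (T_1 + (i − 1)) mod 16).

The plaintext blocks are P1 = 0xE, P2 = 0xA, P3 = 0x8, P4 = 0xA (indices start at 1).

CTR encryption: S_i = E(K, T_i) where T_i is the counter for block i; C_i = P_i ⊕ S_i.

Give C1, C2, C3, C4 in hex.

C1: T = 0x6, S = E(K, T) = 0xA; 0xE ⊕ 0xA = 0x4.
C2: T = 0x7, S = E(K, T) = 0x9; 0xA ⊕ 0x9 = 0x3.
C3: T = 0x8, S = E(K, T) = 0x4; 0x8 ⊕ 0x4 = 0xC.
C4: T = 0x9, S = E(K, T) = 0x3; 0xA ⊕ 0x3 = 0x9.

C1 = 0x4, C2 = 0x3, C3 = 0xC, C4 = 0x9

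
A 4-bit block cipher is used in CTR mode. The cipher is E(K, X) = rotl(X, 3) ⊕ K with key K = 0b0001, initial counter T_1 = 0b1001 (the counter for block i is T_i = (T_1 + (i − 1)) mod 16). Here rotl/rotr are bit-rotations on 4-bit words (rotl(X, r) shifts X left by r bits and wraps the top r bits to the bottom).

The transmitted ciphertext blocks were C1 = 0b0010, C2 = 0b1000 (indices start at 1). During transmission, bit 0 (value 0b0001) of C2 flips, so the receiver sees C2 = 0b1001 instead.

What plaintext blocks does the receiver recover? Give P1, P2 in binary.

CTR decryption: S_i = E(K, T_i) where T_i is the counter for block i; P_i = C_i ⊕ S_i.
Only C2 changed, to 0b1001. In CTR, a change in C_i flips the same bit in P_i only; the keystream is unaffected. Decrypting the received ciphertext:
P1: T = 0b1001, S = E(K, T) = 0b1101; 0b0010 ⊕ 0b1101 = 0b1111.
P2: T = 0b1010, S = E(K, T) = 0b0100; 0b1001 ⊕ 0b0100 = 0b1101.
Blocks that differ from the original plaintext: P2.

P1 = 0b1111, P2 = 0b1101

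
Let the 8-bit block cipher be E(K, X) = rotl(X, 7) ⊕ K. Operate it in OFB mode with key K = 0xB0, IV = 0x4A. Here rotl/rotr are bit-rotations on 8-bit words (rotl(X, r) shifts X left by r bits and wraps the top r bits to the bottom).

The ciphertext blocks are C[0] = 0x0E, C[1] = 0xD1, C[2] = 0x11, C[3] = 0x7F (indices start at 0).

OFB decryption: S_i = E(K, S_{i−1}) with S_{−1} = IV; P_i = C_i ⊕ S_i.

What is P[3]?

P[0]: S = E(K, 0x4A) = 0x95; 0x0E ⊕ 0x95 = 0x9B.
P[1]: S = E(K, 0x95) = 0x7A; 0xD1 ⊕ 0x7A = 0xAB.
P[2]: S = E(K, 0x7A) = 0x8D; 0x11 ⊕ 0x8D = 0x9C.
P[3]: S = E(K, 0x8D) = 0x76; 0x7F ⊕ 0x76 = 0x09.

P[3] = 0x09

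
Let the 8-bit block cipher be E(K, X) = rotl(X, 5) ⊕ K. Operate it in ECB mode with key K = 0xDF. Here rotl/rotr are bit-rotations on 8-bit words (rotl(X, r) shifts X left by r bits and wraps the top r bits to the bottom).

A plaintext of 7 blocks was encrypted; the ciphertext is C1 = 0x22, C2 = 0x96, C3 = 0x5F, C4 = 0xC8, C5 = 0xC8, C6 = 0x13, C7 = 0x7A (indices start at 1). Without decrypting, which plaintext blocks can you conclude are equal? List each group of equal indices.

ECB encrypts each block independently with the same key, so equal ciphertext blocks imply equal plaintext blocks.
C4 = C5 = 0xC8, so P4 = P5.

P4 = P5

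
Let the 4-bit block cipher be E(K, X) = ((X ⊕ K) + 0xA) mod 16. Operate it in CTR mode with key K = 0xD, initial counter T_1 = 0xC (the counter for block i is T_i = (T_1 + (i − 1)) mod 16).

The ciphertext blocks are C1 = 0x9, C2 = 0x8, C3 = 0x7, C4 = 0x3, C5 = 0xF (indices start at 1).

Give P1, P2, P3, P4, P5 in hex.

P1 = 0x2, P2 = 0x2, P3 = 0xA, P4 = 0xF, P5 = 0x8

CTR decryption: S_i = E(K, T_i) where T_i is the counter for block i; P_i = C_i ⊕ S_i.
P1: T = 0xC, S = E(K, T) = 0xB; 0x9 ⊕ 0xB = 0x2.
P2: T = 0xD, S = E(K, T) = 0xA; 0x8 ⊕ 0xA = 0x2.
P3: T = 0xE, S = E(K, T) = 0xD; 0x7 ⊕ 0xD = 0xA.
P4: T = 0xF, S = E(K, T) = 0xC; 0x3 ⊕ 0xC = 0xF.
P5: T = 0x0, S = E(K, T) = 0x7; 0xF ⊕ 0x7 = 0x8.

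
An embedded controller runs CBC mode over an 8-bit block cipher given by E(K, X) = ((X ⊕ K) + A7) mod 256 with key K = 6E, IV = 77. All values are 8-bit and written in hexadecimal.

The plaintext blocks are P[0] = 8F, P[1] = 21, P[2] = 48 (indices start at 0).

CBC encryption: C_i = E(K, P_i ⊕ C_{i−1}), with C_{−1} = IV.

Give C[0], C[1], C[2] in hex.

C[0] = 3D, C[1] = 19, C[2] = E6

C[0]: P[0] ⊕ 77 = F8; E(K, F8) = 3D.
C[1]: P[1] ⊕ 3D = 1C; E(K, 1C) = 19.
C[2]: P[2] ⊕ 19 = 51; E(K, 51) = E6.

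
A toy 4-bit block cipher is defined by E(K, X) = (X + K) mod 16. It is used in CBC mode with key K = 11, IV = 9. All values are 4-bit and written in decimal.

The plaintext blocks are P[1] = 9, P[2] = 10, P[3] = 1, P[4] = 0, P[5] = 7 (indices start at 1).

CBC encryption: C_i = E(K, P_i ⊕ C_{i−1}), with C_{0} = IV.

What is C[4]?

C[1]: P[1] ⊕ 9 = 0; E(K, 0) = 11.
C[2]: P[2] ⊕ 11 = 1; E(K, 1) = 12.
C[3]: P[3] ⊕ 12 = 13; E(K, 13) = 8.
C[4]: P[4] ⊕ 8 = 8; E(K, 8) = 3.

C[4] = 3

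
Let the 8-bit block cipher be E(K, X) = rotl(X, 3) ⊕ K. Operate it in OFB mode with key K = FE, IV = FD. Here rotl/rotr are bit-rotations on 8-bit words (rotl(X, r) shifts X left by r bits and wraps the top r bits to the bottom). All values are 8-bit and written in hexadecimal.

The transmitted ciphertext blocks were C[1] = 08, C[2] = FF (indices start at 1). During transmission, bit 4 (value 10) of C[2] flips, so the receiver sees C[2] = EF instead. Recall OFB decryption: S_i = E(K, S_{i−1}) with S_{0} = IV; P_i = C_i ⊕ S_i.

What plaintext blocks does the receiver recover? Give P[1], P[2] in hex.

Only C[2] changed, to EF. In OFB, a change in C_i flips the same bit in P_i only; the keystream is unaffected. Decrypting the received ciphertext:
P[1]: S = E(K, FD) = 11; 08 ⊕ 11 = 19.
P[2]: S = E(K, 11) = 76; EF ⊕ 76 = 99.
Blocks that differ from the original plaintext: P[2].

P[1] = 19, P[2] = 99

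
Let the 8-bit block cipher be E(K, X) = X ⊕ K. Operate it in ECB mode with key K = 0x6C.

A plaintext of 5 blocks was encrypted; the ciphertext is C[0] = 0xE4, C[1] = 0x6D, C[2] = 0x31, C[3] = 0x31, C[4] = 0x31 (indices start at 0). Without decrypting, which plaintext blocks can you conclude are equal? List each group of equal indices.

P[2] = P[3] = P[4]

ECB encrypts each block independently with the same key, so equal ciphertext blocks imply equal plaintext blocks.
C[2] = C[3] = C[4] = 0x31, so P[2] = P[3] = P[4].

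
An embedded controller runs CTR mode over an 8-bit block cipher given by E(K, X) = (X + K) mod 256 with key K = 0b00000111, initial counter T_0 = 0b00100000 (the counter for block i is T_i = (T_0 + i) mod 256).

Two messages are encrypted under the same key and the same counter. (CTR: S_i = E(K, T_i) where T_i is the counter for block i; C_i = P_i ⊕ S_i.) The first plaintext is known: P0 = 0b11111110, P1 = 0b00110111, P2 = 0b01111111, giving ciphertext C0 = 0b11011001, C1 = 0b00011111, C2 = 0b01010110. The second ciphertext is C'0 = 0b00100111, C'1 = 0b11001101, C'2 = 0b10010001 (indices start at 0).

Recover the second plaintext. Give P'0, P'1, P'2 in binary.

In CTR with a reused counter, both messages share the same keystream S_i, so C_i ⊕ C'_i = P_i ⊕ P'_i and thus P'_i = P_i ⊕ C_i ⊕ C'_i.
P'0: 0b11111110 ⊕ 0b11011001 ⊕ 0b00100111 = 0b00000000.
P'1: 0b00110111 ⊕ 0b00011111 ⊕ 0b11001101 = 0b11100101.
P'2: 0b01111111 ⊕ 0b01010110 ⊕ 0b10010001 = 0b10111000.

P'0 = 0b00000000, P'1 = 0b11100101, P'2 = 0b10111000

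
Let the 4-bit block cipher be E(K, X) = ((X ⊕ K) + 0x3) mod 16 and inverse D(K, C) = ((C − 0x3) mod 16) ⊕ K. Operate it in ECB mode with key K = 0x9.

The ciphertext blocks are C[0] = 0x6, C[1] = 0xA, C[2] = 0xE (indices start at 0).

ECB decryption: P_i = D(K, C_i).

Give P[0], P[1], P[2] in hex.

P[0] = 0xA, P[1] = 0xE, P[2] = 0x2

P[0]: D(K, 0x6) = 0xA.
P[1]: D(K, 0xA) = 0xE.
P[2]: D(K, 0xE) = 0x2.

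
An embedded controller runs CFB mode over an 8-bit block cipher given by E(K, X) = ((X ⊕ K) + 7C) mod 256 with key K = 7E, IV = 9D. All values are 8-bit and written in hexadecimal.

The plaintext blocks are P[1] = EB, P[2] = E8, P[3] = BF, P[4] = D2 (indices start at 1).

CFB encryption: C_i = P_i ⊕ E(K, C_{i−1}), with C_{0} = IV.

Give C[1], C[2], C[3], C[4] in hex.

C[1] = B4, C[2] = AE, C[3] = F3, C[4] = DB

C[1]: E(K, 9D) = 5F; EB ⊕ 5F = B4.
C[2]: E(K, B4) = 46; E8 ⊕ 46 = AE.
C[3]: E(K, AE) = 4C; BF ⊕ 4C = F3.
C[4]: E(K, F3) = 09; D2 ⊕ 09 = DB.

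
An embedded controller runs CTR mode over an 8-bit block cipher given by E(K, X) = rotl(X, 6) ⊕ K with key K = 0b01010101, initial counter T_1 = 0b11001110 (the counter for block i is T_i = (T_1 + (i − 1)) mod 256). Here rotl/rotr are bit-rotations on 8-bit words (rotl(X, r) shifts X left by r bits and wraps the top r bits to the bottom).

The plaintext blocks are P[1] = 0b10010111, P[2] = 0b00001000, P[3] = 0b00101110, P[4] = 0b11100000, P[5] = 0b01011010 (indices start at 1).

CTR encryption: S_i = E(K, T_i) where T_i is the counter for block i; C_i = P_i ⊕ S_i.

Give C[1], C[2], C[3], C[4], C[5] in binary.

C[1] = 0b01110001, C[2] = 0b10101110, C[3] = 0b01001111, C[4] = 0b11000001, C[5] = 0b10111011

C[1]: T = 0b11001110, S = E(K, T) = 0b11100110; 0b10010111 ⊕ 0b11100110 = 0b01110001.
C[2]: T = 0b11001111, S = E(K, T) = 0b10100110; 0b00001000 ⊕ 0b10100110 = 0b10101110.
C[3]: T = 0b11010000, S = E(K, T) = 0b01100001; 0b00101110 ⊕ 0b01100001 = 0b01001111.
C[4]: T = 0b11010001, S = E(K, T) = 0b00100001; 0b11100000 ⊕ 0b00100001 = 0b11000001.
C[5]: T = 0b11010010, S = E(K, T) = 0b11100001; 0b01011010 ⊕ 0b11100001 = 0b10111011.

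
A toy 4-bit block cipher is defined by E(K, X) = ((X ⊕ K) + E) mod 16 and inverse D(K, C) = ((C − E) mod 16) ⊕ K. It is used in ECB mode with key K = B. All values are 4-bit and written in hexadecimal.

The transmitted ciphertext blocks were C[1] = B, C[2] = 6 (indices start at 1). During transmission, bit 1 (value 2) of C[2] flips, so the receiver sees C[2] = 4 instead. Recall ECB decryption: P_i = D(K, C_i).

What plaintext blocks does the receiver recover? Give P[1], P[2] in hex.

P[1] = 6, P[2] = D

Only C[2] changed, to 4. In ECB, a change in C_i affects only P_i. Decrypting the received ciphertext:
P[1]: D(K, B) = 6.
P[2]: D(K, 4) = D.
Blocks that differ from the original plaintext: P[2].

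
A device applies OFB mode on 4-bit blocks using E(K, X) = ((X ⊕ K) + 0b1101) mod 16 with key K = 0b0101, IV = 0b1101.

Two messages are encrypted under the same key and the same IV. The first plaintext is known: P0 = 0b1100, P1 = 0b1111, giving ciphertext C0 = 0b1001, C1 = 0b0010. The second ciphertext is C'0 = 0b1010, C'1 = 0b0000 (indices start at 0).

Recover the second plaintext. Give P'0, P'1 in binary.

In OFB with a reused IV, both messages share the same keystream S_i, so C_i ⊕ C'_i = P_i ⊕ P'_i and thus P'_i = P_i ⊕ C_i ⊕ C'_i.
P'0: 0b1100 ⊕ 0b1001 ⊕ 0b1010 = 0b1111.
P'1: 0b1111 ⊕ 0b0010 ⊕ 0b0000 = 0b1101.

P'0 = 0b1111, P'1 = 0b1101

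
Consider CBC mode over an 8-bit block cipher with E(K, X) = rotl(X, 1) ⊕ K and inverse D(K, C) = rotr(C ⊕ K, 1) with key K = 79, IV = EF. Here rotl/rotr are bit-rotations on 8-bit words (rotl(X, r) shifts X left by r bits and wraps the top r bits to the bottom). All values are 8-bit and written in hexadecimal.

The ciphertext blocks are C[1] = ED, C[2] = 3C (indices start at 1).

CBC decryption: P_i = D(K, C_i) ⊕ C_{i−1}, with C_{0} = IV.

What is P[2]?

P[2] = 4F

P[2]: D(K, 3C) = A2; A2 ⊕ ED = 4F.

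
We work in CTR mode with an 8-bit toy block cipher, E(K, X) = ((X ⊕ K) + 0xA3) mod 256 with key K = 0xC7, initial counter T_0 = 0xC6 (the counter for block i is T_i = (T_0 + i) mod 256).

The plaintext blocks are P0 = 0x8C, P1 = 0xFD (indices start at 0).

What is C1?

C1 = 0x5E

CTR encryption: S_i = E(K, T_i) where T_i is the counter for block i; C_i = P_i ⊕ S_i.
C0: T = 0xC6, S = E(K, T) = 0xA4; 0x8C ⊕ 0xA4 = 0x28.
C1: T = 0xC7, S = E(K, T) = 0xA3; 0xFD ⊕ 0xA3 = 0x5E.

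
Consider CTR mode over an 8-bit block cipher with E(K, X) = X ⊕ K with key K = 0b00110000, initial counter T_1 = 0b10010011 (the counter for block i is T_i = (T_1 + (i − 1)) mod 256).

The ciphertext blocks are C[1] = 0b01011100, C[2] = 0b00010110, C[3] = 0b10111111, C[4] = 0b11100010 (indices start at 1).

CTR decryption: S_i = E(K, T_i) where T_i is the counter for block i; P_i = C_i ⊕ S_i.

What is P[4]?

P[4] = 0b01000100

P[4]: T = 0b10010110, S = E(K, T) = 0b10100110; 0b11100010 ⊕ 0b10100110 = 0b01000100.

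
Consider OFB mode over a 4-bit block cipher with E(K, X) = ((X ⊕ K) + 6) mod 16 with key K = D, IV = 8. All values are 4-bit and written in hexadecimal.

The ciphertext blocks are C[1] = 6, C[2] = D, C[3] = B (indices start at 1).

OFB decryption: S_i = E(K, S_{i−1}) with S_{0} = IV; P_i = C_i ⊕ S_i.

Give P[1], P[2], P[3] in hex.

P[1] = D, P[2] = 1, P[3] = C

P[1]: S = E(K, 8) = B; 6 ⊕ B = D.
P[2]: S = E(K, B) = C; D ⊕ C = 1.
P[3]: S = E(K, C) = 7; B ⊕ 7 = C.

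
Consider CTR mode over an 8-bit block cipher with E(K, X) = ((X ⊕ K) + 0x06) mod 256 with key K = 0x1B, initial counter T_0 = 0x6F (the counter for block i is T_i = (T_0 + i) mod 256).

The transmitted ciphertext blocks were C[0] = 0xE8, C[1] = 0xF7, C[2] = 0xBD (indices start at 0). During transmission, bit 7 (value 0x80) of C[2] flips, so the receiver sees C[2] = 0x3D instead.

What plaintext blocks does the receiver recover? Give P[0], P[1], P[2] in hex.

P[0] = 0x92, P[1] = 0x86, P[2] = 0x4D

CTR decryption: S_i = E(K, T_i) where T_i is the counter for block i; P_i = C_i ⊕ S_i.
Only C[2] changed, to 0x3D. In CTR, a change in C_i flips the same bit in P_i only; the keystream is unaffected. Decrypting the received ciphertext:
P[0]: T = 0x6F, S = E(K, T) = 0x7A; 0xE8 ⊕ 0x7A = 0x92.
P[1]: T = 0x70, S = E(K, T) = 0x71; 0xF7 ⊕ 0x71 = 0x86.
P[2]: T = 0x71, S = E(K, T) = 0x70; 0x3D ⊕ 0x70 = 0x4D.
Blocks that differ from the original plaintext: P[2].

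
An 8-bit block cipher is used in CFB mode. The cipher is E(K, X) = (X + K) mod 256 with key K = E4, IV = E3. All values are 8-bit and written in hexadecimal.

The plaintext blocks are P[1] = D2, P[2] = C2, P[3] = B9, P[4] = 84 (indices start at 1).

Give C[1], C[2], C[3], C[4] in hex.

C[1] = 15, C[2] = 3B, C[3] = A6, C[4] = 0E

CFB encryption: C_i = P_i ⊕ E(K, C_{i−1}), with C_{0} = IV.
C[1]: E(K, E3) = C7; D2 ⊕ C7 = 15.
C[2]: E(K, 15) = F9; C2 ⊕ F9 = 3B.
C[3]: E(K, 3B) = 1F; B9 ⊕ 1F = A6.
C[4]: E(K, A6) = 8A; 84 ⊕ 8A = 0E.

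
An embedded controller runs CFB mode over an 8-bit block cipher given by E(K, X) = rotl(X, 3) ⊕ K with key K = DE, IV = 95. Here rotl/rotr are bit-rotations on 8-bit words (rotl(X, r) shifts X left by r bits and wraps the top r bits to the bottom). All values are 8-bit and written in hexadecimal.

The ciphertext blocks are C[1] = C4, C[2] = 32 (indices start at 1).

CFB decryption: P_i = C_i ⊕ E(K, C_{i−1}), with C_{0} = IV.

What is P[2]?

P[2] = CA

P[2]: E(K, C4) = F8; 32 ⊕ F8 = CA.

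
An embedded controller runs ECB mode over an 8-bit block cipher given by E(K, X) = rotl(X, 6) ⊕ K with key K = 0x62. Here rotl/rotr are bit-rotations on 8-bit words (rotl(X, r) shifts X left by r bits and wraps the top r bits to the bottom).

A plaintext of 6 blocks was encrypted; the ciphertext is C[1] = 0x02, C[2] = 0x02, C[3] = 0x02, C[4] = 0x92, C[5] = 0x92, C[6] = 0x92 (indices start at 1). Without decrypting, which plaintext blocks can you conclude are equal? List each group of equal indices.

P[1] = P[2] = P[3]; P[4] = P[5] = P[6]

ECB encrypts each block independently with the same key, so equal ciphertext blocks imply equal plaintext blocks.
C[1] = C[2] = C[3] = 0x02, so P[1] = P[2] = P[3].
C[4] = C[5] = C[6] = 0x92, so P[4] = P[5] = P[6].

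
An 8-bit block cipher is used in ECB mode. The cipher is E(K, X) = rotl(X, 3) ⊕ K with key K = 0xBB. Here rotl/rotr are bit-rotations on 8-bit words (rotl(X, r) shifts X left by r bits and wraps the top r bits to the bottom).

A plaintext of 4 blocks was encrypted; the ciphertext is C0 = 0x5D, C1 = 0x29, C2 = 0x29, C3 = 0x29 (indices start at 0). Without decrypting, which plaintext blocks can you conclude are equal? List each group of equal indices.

ECB encrypts each block independently with the same key, so equal ciphertext blocks imply equal plaintext blocks.
C1 = C2 = C3 = 0x29, so P1 = P2 = P3.

P1 = P2 = P3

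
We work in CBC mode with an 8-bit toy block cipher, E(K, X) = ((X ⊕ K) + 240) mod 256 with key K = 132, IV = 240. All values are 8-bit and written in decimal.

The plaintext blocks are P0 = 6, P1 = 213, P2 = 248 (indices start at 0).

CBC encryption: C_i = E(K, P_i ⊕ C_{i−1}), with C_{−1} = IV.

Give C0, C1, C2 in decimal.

C0 = 98, C1 = 35, C2 = 79

C0: P0 ⊕ 240 = 246; E(K, 246) = 98.
C1: P1 ⊕ 98 = 183; E(K, 183) = 35.
C2: P2 ⊕ 35 = 219; E(K, 219) = 79.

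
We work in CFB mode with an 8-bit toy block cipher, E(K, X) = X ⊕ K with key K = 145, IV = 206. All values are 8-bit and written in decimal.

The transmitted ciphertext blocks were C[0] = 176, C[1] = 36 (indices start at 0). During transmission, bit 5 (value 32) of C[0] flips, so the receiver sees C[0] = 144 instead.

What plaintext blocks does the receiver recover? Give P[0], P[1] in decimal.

CFB decryption: P_i = C_i ⊕ E(K, C_{i−1}), with C_{−1} = IV.
Only C[0] changed, to 144. In CFB, a change in C_i flips the same bit in P_i and garbles P_{i+1}. Decrypting the received ciphertext:
P[0]: E(K, 206) = 95; 144 ⊕ 95 = 207.
P[1]: E(K, 144) = 1; 36 ⊕ 1 = 37.
Blocks that differ from the original plaintext: P[0], P[1].

P[0] = 207, P[1] = 37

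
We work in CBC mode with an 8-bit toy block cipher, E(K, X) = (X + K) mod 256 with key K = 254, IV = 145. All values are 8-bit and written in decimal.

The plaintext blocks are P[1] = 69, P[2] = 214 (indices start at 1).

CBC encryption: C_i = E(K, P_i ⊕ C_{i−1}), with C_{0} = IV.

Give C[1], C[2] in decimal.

C[1] = 210, C[2] = 2

C[1]: P[1] ⊕ 145 = 212; E(K, 212) = 210.
C[2]: P[2] ⊕ 210 = 4; E(K, 4) = 2.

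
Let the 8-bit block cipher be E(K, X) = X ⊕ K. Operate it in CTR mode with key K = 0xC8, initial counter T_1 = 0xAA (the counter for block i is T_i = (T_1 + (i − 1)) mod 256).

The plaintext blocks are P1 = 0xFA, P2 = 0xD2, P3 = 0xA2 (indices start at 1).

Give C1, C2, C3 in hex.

C1 = 0x98, C2 = 0xB1, C3 = 0xC6

CTR encryption: S_i = E(K, T_i) where T_i is the counter for block i; C_i = P_i ⊕ S_i.
C1: T = 0xAA, S = E(K, T) = 0x62; 0xFA ⊕ 0x62 = 0x98.
C2: T = 0xAB, S = E(K, T) = 0x63; 0xD2 ⊕ 0x63 = 0xB1.
C3: T = 0xAC, S = E(K, T) = 0x64; 0xA2 ⊕ 0x64 = 0xC6.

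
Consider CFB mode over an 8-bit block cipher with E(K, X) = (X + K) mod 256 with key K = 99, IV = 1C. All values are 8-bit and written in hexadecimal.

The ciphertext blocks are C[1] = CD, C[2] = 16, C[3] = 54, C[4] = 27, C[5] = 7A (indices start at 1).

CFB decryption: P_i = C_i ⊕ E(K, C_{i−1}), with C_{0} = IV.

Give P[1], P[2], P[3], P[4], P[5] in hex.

P[1] = 78, P[2] = 70, P[3] = FB, P[4] = CA, P[5] = BA

P[1]: E(K, 1C) = B5; CD ⊕ B5 = 78.
P[2]: E(K, CD) = 66; 16 ⊕ 66 = 70.
P[3]: E(K, 16) = AF; 54 ⊕ AF = FB.
P[4]: E(K, 54) = ED; 27 ⊕ ED = CA.
P[5]: E(K, 27) = C0; 7A ⊕ C0 = BA.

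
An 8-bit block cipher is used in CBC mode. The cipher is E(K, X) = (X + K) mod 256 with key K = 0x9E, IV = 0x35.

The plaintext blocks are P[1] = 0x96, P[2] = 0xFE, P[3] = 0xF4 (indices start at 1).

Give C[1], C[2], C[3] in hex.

CBC encryption: C_i = E(K, P_i ⊕ C_{i−1}), with C_{0} = IV.
C[1]: P[1] ⊕ 0x35 = 0xA3; E(K, 0xA3) = 0x41.
C[2]: P[2] ⊕ 0x41 = 0xBF; E(K, 0xBF) = 0x5D.
C[3]: P[3] ⊕ 0x5D = 0xA9; E(K, 0xA9) = 0x47.

C[1] = 0x41, C[2] = 0x5D, C[3] = 0x47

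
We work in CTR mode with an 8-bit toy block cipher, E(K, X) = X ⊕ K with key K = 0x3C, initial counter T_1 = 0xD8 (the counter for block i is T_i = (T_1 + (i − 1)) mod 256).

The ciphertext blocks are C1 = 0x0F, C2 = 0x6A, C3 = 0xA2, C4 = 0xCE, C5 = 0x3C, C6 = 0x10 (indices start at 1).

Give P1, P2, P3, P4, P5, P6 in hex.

P1 = 0xEB, P2 = 0x8F, P3 = 0x44, P4 = 0x29, P5 = 0xDC, P6 = 0xF1

CTR decryption: S_i = E(K, T_i) where T_i is the counter for block i; P_i = C_i ⊕ S_i.
P1: T = 0xD8, S = E(K, T) = 0xE4; 0x0F ⊕ 0xE4 = 0xEB.
P2: T = 0xD9, S = E(K, T) = 0xE5; 0x6A ⊕ 0xE5 = 0x8F.
P3: T = 0xDA, S = E(K, T) = 0xE6; 0xA2 ⊕ 0xE6 = 0x44.
P4: T = 0xDB, S = E(K, T) = 0xE7; 0xCE ⊕ 0xE7 = 0x29.
P5: T = 0xDC, S = E(K, T) = 0xE0; 0x3C ⊕ 0xE0 = 0xDC.
P6: T = 0xDD, S = E(K, T) = 0xE1; 0x10 ⊕ 0xE1 = 0xF1.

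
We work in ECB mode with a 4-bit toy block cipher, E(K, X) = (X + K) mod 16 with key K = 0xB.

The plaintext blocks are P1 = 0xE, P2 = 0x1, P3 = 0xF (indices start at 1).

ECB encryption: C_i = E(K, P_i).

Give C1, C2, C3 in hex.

C1 = 0x9, C2 = 0xC, C3 = 0xA

C1: E(K, 0xE) = 0x9.
C2: E(K, 0x1) = 0xC.
C3: E(K, 0xF) = 0xA.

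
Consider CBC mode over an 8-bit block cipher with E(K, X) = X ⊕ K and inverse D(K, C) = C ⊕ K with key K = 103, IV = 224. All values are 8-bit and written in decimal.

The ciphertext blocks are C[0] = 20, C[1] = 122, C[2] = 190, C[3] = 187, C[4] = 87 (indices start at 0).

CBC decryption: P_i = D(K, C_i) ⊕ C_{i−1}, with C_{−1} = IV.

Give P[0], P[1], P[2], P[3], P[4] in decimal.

P[0]: D(K, 20) = 115; 115 ⊕ 224 = 147.
P[1]: D(K, 122) = 29; 29 ⊕ 20 = 9.
P[2]: D(K, 190) = 217; 217 ⊕ 122 = 163.
P[3]: D(K, 187) = 220; 220 ⊕ 190 = 98.
P[4]: D(K, 87) = 48; 48 ⊕ 187 = 139.

P[0] = 147, P[1] = 9, P[2] = 163, P[3] = 98, P[4] = 139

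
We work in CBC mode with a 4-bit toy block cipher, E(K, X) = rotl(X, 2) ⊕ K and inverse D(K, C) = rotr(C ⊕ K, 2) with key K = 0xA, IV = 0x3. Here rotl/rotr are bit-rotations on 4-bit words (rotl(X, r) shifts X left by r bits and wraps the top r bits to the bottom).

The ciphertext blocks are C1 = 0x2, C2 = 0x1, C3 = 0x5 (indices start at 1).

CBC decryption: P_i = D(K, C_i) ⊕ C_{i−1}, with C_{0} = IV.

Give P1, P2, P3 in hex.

P1: D(K, 0x2) = 0x2; 0x2 ⊕ 0x3 = 0x1.
P2: D(K, 0x1) = 0xE; 0xE ⊕ 0x2 = 0xC.
P3: D(K, 0x5) = 0xF; 0xF ⊕ 0x1 = 0xE.

P1 = 0x1, P2 = 0xC, P3 = 0xE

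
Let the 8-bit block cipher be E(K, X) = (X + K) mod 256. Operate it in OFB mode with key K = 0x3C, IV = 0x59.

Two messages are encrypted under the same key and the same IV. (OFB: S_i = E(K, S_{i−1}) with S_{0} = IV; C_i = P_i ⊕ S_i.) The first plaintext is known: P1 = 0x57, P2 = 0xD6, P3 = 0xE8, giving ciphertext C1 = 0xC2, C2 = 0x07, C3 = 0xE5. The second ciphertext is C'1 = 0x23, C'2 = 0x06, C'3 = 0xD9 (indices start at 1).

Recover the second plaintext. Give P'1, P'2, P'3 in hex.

P'1 = 0xB6, P'2 = 0xD7, P'3 = 0xD4

In OFB with a reused IV, both messages share the same keystream S_i, so C_i ⊕ C'_i = P_i ⊕ P'_i and thus P'_i = P_i ⊕ C_i ⊕ C'_i.
P'1: 0x57 ⊕ 0xC2 ⊕ 0x23 = 0xB6.
P'2: 0xD6 ⊕ 0x07 ⊕ 0x06 = 0xD7.
P'3: 0xE8 ⊕ 0xE5 ⊕ 0xD9 = 0xD4.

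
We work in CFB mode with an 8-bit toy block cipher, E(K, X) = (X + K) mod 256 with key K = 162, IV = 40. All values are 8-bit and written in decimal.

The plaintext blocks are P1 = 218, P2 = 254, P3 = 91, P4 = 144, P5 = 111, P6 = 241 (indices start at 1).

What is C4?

C4 = 199

CFB encryption: C_i = P_i ⊕ E(K, C_{i−1}), with C_{0} = IV.
C1: E(K, 40) = 202; 218 ⊕ 202 = 16.
C2: E(K, 16) = 178; 254 ⊕ 178 = 76.
C3: E(K, 76) = 238; 91 ⊕ 238 = 181.
C4: E(K, 181) = 87; 144 ⊕ 87 = 199.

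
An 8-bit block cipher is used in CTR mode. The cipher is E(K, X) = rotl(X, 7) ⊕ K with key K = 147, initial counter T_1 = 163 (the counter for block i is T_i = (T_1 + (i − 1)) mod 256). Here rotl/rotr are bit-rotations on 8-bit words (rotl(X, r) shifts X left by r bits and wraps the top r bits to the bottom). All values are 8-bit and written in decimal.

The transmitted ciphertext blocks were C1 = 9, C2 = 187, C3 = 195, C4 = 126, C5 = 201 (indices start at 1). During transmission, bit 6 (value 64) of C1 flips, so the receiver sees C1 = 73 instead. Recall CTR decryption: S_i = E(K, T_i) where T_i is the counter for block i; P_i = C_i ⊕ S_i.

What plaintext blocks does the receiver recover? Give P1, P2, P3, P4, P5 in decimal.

Only C1 changed, to 73. In CTR, a change in C_i flips the same bit in P_i only; the keystream is unaffected. Decrypting the received ciphertext:
P1: T = 163, S = E(K, T) = 66; 73 ⊕ 66 = 11.
P2: T = 164, S = E(K, T) = 193; 187 ⊕ 193 = 122.
P3: T = 165, S = E(K, T) = 65; 195 ⊕ 65 = 130.
P4: T = 166, S = E(K, T) = 192; 126 ⊕ 192 = 190.
P5: T = 167, S = E(K, T) = 64; 201 ⊕ 64 = 137.
Blocks that differ from the original plaintext: P1.

P1 = 11, P2 = 122, P3 = 130, P4 = 190, P5 = 137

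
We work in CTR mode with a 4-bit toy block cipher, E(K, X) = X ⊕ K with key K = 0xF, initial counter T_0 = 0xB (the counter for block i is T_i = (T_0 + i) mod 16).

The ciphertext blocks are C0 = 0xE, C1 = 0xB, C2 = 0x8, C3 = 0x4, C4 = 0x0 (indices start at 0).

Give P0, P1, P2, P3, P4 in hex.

P0 = 0xA, P1 = 0x8, P2 = 0xA, P3 = 0x5, P4 = 0x0

CTR decryption: S_i = E(K, T_i) where T_i is the counter for block i; P_i = C_i ⊕ S_i.
P0: T = 0xB, S = E(K, T) = 0x4; 0xE ⊕ 0x4 = 0xA.
P1: T = 0xC, S = E(K, T) = 0x3; 0xB ⊕ 0x3 = 0x8.
P2: T = 0xD, S = E(K, T) = 0x2; 0x8 ⊕ 0x2 = 0xA.
P3: T = 0xE, S = E(K, T) = 0x1; 0x4 ⊕ 0x1 = 0x5.
P4: T = 0xF, S = E(K, T) = 0x0; 0x0 ⊕ 0x0 = 0x0.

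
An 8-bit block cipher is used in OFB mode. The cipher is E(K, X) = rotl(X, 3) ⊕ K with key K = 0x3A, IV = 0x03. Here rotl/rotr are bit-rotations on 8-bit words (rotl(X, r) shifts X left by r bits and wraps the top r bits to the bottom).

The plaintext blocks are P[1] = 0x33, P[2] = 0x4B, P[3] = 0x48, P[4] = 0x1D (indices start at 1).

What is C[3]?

C[3] = 0x2B

OFB encryption: S_i = E(K, S_{i−1}) with S_{0} = IV; C_i = P_i ⊕ S_i.
C[1]: S = E(K, 0x03) = 0x22; 0x33 ⊕ 0x22 = 0x11.
C[2]: S = E(K, 0x22) = 0x2B; 0x4B ⊕ 0x2B = 0x60.
C[3]: S = E(K, 0x2B) = 0x63; 0x48 ⊕ 0x63 = 0x2B.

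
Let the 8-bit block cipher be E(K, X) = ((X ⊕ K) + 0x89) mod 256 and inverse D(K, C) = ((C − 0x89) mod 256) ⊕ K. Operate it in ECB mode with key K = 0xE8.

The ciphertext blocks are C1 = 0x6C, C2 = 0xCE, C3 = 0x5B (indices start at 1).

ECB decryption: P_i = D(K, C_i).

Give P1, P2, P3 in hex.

P1: D(K, 0x6C) = 0x0B.
P2: D(K, 0xCE) = 0xAD.
P3: D(K, 0x5B) = 0x3A.

P1 = 0x0B, P2 = 0xAD, P3 = 0x3A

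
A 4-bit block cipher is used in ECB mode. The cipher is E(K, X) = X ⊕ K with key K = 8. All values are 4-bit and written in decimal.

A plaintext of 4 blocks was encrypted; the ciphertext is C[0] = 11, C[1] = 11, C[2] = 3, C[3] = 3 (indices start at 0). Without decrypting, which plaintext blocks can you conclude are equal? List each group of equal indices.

ECB encrypts each block independently with the same key, so equal ciphertext blocks imply equal plaintext blocks.
C[0] = C[1] = 11, so P[0] = P[1].
C[2] = C[3] = 3, so P[2] = P[3].

P[0] = P[1]; P[2] = P[3]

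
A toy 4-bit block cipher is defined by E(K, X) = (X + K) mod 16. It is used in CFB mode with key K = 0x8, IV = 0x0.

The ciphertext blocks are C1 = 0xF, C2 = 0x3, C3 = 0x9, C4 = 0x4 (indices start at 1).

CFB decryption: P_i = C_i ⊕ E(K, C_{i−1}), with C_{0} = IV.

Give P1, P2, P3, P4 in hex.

P1 = 0x7, P2 = 0x4, P3 = 0x2, P4 = 0x5

P1: E(K, 0x0) = 0x8; 0xF ⊕ 0x8 = 0x7.
P2: E(K, 0xF) = 0x7; 0x3 ⊕ 0x7 = 0x4.
P3: E(K, 0x3) = 0xB; 0x9 ⊕ 0xB = 0x2.
P4: E(K, 0x9) = 0x1; 0x4 ⊕ 0x1 = 0x5.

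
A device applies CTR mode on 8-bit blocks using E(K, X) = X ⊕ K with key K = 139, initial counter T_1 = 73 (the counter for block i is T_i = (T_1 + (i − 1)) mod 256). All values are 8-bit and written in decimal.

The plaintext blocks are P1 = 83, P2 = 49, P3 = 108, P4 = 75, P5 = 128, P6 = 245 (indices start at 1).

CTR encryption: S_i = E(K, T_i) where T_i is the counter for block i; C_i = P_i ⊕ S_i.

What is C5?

C5 = 70

C1: T = 73, S = E(K, T) = 194; 83 ⊕ 194 = 145.
C2: T = 74, S = E(K, T) = 193; 49 ⊕ 193 = 240.
C3: T = 75, S = E(K, T) = 192; 108 ⊕ 192 = 172.
C4: T = 76, S = E(K, T) = 199; 75 ⊕ 199 = 140.
C5: T = 77, S = E(K, T) = 198; 128 ⊕ 198 = 70.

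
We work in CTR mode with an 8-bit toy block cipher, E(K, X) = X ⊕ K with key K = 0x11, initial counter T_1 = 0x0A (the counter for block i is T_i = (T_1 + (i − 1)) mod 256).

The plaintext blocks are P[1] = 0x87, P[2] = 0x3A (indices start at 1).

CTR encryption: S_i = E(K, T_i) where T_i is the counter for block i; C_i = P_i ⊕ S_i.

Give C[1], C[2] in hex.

C[1]: T = 0x0A, S = E(K, T) = 0x1B; 0x87 ⊕ 0x1B = 0x9C.
C[2]: T = 0x0B, S = E(K, T) = 0x1A; 0x3A ⊕ 0x1A = 0x20.

C[1] = 0x9C, C[2] = 0x20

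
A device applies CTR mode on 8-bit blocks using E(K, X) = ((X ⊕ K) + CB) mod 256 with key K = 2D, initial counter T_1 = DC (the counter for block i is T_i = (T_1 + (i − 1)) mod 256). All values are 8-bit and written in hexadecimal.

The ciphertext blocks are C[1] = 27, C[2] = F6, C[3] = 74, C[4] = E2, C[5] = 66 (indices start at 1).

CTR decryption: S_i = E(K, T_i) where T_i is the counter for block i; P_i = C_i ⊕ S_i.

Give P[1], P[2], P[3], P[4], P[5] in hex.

P[1]: T = DC, S = E(K, T) = BC; 27 ⊕ BC = 9B.
P[2]: T = DD, S = E(K, T) = BB; F6 ⊕ BB = 4D.
P[3]: T = DE, S = E(K, T) = BE; 74 ⊕ BE = CA.
P[4]: T = DF, S = E(K, T) = BD; E2 ⊕ BD = 5F.
P[5]: T = E0, S = E(K, T) = 98; 66 ⊕ 98 = FE.

P[1] = 9B, P[2] = 4D, P[3] = CA, P[4] = 5F, P[5] = FE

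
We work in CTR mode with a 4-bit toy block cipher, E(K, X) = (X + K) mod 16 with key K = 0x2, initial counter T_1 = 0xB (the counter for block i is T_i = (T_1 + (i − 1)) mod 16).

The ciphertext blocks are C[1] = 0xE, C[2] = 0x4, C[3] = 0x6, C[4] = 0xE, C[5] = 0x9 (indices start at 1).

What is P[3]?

P[3] = 0x9

CTR decryption: S_i = E(K, T_i) where T_i is the counter for block i; P_i = C_i ⊕ S_i.
P[3]: T = 0xD, S = E(K, T) = 0xF; 0x6 ⊕ 0xF = 0x9.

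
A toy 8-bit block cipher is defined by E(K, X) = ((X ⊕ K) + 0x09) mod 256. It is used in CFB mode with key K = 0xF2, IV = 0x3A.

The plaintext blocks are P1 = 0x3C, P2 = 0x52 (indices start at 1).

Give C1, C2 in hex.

C1 = 0xED, C2 = 0x7A

CFB encryption: C_i = P_i ⊕ E(K, C_{i−1}), with C_{0} = IV.
C1: E(K, 0x3A) = 0xD1; 0x3C ⊕ 0xD1 = 0xED.
C2: E(K, 0xED) = 0x28; 0x52 ⊕ 0x28 = 0x7A.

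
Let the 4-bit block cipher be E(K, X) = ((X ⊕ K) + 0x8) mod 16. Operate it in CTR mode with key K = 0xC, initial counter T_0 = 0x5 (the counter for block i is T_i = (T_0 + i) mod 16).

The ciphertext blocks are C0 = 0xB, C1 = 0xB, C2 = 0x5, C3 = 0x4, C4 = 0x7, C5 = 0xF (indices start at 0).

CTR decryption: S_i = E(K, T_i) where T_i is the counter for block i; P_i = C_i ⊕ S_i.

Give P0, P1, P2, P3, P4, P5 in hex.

P0: T = 0x5, S = E(K, T) = 0x1; 0xB ⊕ 0x1 = 0xA.
P1: T = 0x6, S = E(K, T) = 0x2; 0xB ⊕ 0x2 = 0x9.
P2: T = 0x7, S = E(K, T) = 0x3; 0x5 ⊕ 0x3 = 0x6.
P3: T = 0x8, S = E(K, T) = 0xC; 0x4 ⊕ 0xC = 0x8.
P4: T = 0x9, S = E(K, T) = 0xD; 0x7 ⊕ 0xD = 0xA.
P5: T = 0xA, S = E(K, T) = 0xE; 0xF ⊕ 0xE = 0x1.

P0 = 0xA, P1 = 0x9, P2 = 0x6, P3 = 0x8, P4 = 0xA, P5 = 0x1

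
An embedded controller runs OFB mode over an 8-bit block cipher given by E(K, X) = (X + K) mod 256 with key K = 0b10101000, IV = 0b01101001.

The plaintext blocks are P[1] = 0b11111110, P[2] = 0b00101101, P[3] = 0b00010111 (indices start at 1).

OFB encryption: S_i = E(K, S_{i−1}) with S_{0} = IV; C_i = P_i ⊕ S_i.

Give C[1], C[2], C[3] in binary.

C[1] = 0b11101111, C[2] = 0b10010100, C[3] = 0b01110110

C[1]: S = E(K, 0b01101001) = 0b00010001; 0b11111110 ⊕ 0b00010001 = 0b11101111.
C[2]: S = E(K, 0b00010001) = 0b10111001; 0b00101101 ⊕ 0b10111001 = 0b10010100.
C[3]: S = E(K, 0b10111001) = 0b01100001; 0b00010111 ⊕ 0b01100001 = 0b01110110.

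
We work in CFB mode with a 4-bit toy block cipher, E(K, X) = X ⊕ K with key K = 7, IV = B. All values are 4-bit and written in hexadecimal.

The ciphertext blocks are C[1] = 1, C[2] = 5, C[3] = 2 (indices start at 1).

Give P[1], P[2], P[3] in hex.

P[1] = D, P[2] = 3, P[3] = 0

CFB decryption: P_i = C_i ⊕ E(K, C_{i−1}), with C_{0} = IV.
P[1]: E(K, B) = C; 1 ⊕ C = D.
P[2]: E(K, 1) = 6; 5 ⊕ 6 = 3.
P[3]: E(K, 5) = 2; 2 ⊕ 2 = 0.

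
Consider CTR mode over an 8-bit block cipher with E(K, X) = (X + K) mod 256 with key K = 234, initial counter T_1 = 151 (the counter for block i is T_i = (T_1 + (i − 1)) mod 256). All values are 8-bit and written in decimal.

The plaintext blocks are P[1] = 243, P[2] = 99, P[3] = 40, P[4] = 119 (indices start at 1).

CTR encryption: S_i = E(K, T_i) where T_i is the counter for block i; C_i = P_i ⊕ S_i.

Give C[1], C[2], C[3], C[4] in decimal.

C[1] = 114, C[2] = 225, C[3] = 171, C[4] = 243

C[1]: T = 151, S = E(K, T) = 129; 243 ⊕ 129 = 114.
C[2]: T = 152, S = E(K, T) = 130; 99 ⊕ 130 = 225.
C[3]: T = 153, S = E(K, T) = 131; 40 ⊕ 131 = 171.
C[4]: T = 154, S = E(K, T) = 132; 119 ⊕ 132 = 243.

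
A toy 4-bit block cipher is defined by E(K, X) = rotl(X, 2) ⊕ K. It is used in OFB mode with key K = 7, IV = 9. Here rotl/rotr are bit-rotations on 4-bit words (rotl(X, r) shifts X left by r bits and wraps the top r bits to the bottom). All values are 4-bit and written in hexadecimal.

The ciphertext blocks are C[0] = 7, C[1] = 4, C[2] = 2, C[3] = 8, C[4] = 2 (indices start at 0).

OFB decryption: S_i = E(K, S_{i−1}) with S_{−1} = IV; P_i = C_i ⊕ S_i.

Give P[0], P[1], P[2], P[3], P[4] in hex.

P[0]: S = E(K, 9) = 1; 7 ⊕ 1 = 6.
P[1]: S = E(K, 1) = 3; 4 ⊕ 3 = 7.
P[2]: S = E(K, 3) = B; 2 ⊕ B = 9.
P[3]: S = E(K, B) = 9; 8 ⊕ 9 = 1.
P[4]: S = E(K, 9) = 1; 2 ⊕ 1 = 3.

P[0] = 6, P[1] = 7, P[2] = 9, P[3] = 1, P[4] = 3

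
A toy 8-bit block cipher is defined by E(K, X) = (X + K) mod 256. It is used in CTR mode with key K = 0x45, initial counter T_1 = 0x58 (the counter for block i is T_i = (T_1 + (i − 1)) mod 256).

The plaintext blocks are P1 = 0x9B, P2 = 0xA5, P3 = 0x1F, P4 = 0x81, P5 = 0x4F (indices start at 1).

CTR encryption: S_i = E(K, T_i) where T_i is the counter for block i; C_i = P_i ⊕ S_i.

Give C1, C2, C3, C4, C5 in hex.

C1 = 0x06, C2 = 0x3B, C3 = 0x80, C4 = 0x21, C5 = 0xEE

C1: T = 0x58, S = E(K, T) = 0x9D; 0x9B ⊕ 0x9D = 0x06.
C2: T = 0x59, S = E(K, T) = 0x9E; 0xA5 ⊕ 0x9E = 0x3B.
C3: T = 0x5A, S = E(K, T) = 0x9F; 0x1F ⊕ 0x9F = 0x80.
C4: T = 0x5B, S = E(K, T) = 0xA0; 0x81 ⊕ 0xA0 = 0x21.
C5: T = 0x5C, S = E(K, T) = 0xA1; 0x4F ⊕ 0xA1 = 0xEE.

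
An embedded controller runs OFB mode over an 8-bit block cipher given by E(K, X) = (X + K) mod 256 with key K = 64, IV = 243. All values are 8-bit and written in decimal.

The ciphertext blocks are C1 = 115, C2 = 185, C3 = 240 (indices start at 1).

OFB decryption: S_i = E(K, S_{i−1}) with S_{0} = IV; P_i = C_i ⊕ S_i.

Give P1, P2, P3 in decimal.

P1: S = E(K, 243) = 51; 115 ⊕ 51 = 64.
P2: S = E(K, 51) = 115; 185 ⊕ 115 = 202.
P3: S = E(K, 115) = 179; 240 ⊕ 179 = 67.

P1 = 64, P2 = 202, P3 = 67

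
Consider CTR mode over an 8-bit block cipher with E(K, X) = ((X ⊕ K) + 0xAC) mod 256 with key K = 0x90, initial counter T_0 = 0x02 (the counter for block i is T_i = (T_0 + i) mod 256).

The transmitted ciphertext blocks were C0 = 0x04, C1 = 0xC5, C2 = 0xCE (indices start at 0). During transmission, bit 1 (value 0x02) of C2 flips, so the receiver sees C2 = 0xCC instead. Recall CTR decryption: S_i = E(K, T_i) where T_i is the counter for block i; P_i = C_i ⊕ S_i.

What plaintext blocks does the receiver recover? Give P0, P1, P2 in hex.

P0 = 0x3A, P1 = 0xFA, P2 = 0x8C

Only C2 changed, to 0xCC. In CTR, a change in C_i flips the same bit in P_i only; the keystream is unaffected. Decrypting the received ciphertext:
P0: T = 0x02, S = E(K, T) = 0x3E; 0x04 ⊕ 0x3E = 0x3A.
P1: T = 0x03, S = E(K, T) = 0x3F; 0xC5 ⊕ 0x3F = 0xFA.
P2: T = 0x04, S = E(K, T) = 0x40; 0xCC ⊕ 0x40 = 0x8C.
Blocks that differ from the original plaintext: P2.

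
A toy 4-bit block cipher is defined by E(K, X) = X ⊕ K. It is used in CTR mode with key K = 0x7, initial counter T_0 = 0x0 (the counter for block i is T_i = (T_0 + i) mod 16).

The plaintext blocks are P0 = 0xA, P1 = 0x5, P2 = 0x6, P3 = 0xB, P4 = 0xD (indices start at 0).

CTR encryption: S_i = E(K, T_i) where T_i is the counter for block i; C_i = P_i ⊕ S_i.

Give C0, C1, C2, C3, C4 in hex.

C0: T = 0x0, S = E(K, T) = 0x7; 0xA ⊕ 0x7 = 0xD.
C1: T = 0x1, S = E(K, T) = 0x6; 0x5 ⊕ 0x6 = 0x3.
C2: T = 0x2, S = E(K, T) = 0x5; 0x6 ⊕ 0x5 = 0x3.
C3: T = 0x3, S = E(K, T) = 0x4; 0xB ⊕ 0x4 = 0xF.
C4: T = 0x4, S = E(K, T) = 0x3; 0xD ⊕ 0x3 = 0xE.

C0 = 0xD, C1 = 0x3, C2 = 0x3, C3 = 0xF, C4 = 0xE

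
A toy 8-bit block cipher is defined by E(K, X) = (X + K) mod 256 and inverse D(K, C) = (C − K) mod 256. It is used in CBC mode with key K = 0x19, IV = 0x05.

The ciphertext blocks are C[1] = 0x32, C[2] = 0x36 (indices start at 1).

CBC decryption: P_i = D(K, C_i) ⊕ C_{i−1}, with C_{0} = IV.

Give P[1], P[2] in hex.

P[1]: D(K, 0x32) = 0x19; 0x19 ⊕ 0x05 = 0x1C.
P[2]: D(K, 0x36) = 0x1D; 0x1D ⊕ 0x32 = 0x2F.

P[1] = 0x1C, P[2] = 0x2F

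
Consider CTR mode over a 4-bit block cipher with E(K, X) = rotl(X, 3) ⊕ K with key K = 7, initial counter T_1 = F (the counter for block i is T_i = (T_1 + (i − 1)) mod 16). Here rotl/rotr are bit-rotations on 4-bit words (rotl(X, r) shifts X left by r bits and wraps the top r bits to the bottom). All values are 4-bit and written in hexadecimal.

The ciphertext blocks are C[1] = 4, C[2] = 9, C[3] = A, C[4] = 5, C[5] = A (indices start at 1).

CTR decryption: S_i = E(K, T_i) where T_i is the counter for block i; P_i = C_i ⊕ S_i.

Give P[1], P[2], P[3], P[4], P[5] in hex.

P[1]: T = F, S = E(K, T) = 8; 4 ⊕ 8 = C.
P[2]: T = 0, S = E(K, T) = 7; 9 ⊕ 7 = E.
P[3]: T = 1, S = E(K, T) = F; A ⊕ F = 5.
P[4]: T = 2, S = E(K, T) = 6; 5 ⊕ 6 = 3.
P[5]: T = 3, S = E(K, T) = E; A ⊕ E = 4.

P[1] = C, P[2] = E, P[3] = 5, P[4] = 3, P[5] = 4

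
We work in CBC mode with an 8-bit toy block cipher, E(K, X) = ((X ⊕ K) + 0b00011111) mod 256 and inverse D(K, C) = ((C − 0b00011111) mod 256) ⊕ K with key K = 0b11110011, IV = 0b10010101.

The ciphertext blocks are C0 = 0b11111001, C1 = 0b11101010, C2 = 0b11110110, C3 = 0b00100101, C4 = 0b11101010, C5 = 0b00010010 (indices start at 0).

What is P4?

CBC decryption: P_i = D(K, C_i) ⊕ C_{i−1}, with C_{−1} = IV.
P4: D(K, 0b11101010) = 0b00111000; 0b00111000 ⊕ 0b00100101 = 0b00011101.

P4 = 0b00011101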